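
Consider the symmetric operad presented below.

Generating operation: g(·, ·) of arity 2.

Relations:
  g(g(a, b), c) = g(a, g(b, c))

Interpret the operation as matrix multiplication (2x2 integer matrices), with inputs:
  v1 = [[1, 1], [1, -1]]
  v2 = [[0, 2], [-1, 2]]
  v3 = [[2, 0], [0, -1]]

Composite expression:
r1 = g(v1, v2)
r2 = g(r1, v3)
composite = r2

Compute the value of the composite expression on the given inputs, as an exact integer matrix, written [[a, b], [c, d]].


[[-2, -4], [2, 0]]


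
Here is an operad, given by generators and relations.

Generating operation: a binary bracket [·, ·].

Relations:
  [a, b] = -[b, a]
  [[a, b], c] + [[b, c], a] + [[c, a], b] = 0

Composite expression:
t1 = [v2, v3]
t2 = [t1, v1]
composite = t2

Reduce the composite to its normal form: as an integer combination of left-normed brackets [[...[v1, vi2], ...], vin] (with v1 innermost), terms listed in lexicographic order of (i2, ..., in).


-[[v1, v2], v3] + [[v1, v3], v2]

Left-normed coefficients sit on the v1-initial expansion words.
Composite bracket: [[v2, v3], v1]
Each bracket splits as ab - ba, giving 4 signed words (2^2 = 4).
Keep just the words that open with v1:
  v1v2v3 (sign -1) contributes -[[v1, v2], v3]
  v1v3v2 (sign +1) contributes +[[v1, v3], v2]


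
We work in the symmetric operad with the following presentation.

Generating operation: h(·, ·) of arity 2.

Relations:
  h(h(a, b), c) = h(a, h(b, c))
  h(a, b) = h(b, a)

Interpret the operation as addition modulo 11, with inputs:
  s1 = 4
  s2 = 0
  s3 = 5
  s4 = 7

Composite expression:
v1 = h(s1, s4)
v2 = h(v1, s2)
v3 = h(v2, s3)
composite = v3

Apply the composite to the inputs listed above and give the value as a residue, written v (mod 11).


h(s1, s4) = 0
h(h(s1, s4), s2) = 0
h(h(h(s1, s4), s2), s3) = 5

5 (mod 11)


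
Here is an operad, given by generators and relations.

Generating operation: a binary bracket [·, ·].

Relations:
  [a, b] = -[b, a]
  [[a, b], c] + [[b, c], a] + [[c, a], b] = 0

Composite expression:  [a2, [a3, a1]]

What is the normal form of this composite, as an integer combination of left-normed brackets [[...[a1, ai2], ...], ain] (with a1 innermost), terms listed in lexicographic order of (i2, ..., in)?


[[a1, a3], a2]


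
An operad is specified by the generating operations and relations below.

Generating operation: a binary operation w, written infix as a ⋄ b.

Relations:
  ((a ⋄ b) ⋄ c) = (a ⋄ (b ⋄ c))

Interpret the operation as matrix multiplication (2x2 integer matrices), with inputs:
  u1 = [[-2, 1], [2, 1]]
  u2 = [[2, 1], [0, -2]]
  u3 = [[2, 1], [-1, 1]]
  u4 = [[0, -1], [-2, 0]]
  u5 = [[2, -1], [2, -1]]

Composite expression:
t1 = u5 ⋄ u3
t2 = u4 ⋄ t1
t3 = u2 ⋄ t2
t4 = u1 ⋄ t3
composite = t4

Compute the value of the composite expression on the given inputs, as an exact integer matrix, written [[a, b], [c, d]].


(u5 ⋄ u3) = [[5, 1], [5, 1]]
(u4 ⋄ (u5 ⋄ u3)) = [[-5, -1], [-10, -2]]
(u2 ⋄ (u4 ⋄ (u5 ⋄ u3))) = [[-20, -4], [20, 4]]
(u1 ⋄ (u2 ⋄ (u4 ⋄ (u5 ⋄ u3)))) = [[60, 12], [-20, -4]]

[[60, 12], [-20, -4]]


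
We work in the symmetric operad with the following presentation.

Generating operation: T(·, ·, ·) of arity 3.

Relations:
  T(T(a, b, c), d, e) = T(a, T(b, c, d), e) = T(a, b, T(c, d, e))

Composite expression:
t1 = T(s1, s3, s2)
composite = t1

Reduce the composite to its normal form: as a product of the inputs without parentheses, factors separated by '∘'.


s1 ∘ s3 ∘ s2


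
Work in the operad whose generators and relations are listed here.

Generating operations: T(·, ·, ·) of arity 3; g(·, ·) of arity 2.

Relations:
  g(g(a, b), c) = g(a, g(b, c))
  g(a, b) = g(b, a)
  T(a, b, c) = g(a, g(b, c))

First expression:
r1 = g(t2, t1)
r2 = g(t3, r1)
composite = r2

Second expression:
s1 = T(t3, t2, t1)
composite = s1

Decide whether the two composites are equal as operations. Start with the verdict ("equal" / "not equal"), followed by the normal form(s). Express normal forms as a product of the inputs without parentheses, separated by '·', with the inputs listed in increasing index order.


equal; the common form is t1 · t2 · t3

Reducing the first expression gives t1 · t2 · t3
Reducing the second expression gives t1 · t2 · t3
The normal forms match — equal.


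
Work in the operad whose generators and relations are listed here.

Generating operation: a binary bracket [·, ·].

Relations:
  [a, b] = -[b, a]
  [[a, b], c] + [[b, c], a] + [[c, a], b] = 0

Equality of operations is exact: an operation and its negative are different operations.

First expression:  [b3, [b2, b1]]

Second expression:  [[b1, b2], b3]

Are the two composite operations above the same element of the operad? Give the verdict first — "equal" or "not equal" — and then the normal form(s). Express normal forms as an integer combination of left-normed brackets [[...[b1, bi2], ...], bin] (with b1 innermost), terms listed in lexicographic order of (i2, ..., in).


In normal form, the first expression is [[b1, b2], b3]
In normal form, the second expression is [[b1, b2], b3]
Identical normal forms: equal.

equal — both sides give [[b1, b2], b3]


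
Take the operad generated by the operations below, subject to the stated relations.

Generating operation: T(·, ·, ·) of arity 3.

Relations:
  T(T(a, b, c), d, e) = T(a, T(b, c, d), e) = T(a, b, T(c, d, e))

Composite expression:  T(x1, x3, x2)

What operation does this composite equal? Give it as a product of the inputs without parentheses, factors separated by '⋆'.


x1 ⋆ x3 ⋆ x2

The T-tree's shape is irrelevant; the x-reading-order decides.
T(x1, x3, x2) collapses to x1 ⋆ x3 ⋆ x2


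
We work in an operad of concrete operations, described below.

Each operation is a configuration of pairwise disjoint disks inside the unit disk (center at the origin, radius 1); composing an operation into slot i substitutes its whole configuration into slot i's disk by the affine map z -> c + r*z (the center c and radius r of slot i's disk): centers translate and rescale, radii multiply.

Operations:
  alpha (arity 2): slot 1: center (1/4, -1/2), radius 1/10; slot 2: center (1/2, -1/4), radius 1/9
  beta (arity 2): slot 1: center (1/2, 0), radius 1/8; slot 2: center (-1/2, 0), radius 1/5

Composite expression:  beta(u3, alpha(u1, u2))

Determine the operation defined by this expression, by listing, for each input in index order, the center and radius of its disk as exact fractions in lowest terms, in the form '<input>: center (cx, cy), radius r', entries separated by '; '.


u1: center (-9/20, -1/10), radius 1/50; u2: center (-2/5, -1/20), radius 1/45; u3: center (1/2, 0), radius 1/8

Follow each u-input down from beta: c' goes to c + r*c', radius to r*r'.
u3: after 1 affine step, its disk has center (1/2, 0), radius 1/8
u1: after 2 affine steps, its disk has center (-9/20, -1/10), radius 1/50
u2: after 2 affine steps, its disk has center (-2/5, -1/20), radius 1/45


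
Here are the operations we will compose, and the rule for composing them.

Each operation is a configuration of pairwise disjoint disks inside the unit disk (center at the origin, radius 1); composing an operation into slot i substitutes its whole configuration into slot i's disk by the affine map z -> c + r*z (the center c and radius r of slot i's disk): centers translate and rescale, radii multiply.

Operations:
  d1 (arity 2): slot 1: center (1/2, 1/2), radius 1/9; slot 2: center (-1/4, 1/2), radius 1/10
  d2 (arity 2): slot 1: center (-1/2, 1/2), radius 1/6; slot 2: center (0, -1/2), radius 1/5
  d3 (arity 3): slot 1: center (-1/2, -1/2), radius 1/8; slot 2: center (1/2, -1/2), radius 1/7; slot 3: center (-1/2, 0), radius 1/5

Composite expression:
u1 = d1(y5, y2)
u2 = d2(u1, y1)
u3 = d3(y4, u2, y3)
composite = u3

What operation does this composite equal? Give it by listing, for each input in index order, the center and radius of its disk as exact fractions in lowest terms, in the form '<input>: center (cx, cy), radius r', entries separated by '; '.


y1: center (1/2, -4/7), radius 1/35; y2: center (71/168, -5/12), radius 1/420; y3: center (-1/2, 0), radius 1/5; y4: center (-1/2, -1/2), radius 1/8; y5: center (37/84, -5/12), radius 1/378


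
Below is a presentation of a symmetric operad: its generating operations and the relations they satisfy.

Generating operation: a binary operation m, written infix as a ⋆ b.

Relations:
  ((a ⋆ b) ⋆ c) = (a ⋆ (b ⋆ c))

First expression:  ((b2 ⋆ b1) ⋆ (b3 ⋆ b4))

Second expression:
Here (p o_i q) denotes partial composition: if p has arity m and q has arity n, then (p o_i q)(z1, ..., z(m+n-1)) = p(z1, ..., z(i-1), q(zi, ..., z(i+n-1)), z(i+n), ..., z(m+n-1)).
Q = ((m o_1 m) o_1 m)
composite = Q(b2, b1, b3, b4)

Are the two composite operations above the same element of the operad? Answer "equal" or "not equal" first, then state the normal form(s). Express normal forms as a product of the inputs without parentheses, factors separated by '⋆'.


equal: each reduces to b2 ⋆ b1 ⋆ b3 ⋆ b4

The first composite normalizes to b2 ⋆ b1 ⋆ b3 ⋆ b4
The second composite normalizes to b2 ⋆ b1 ⋆ b3 ⋆ b4
One common form — equal.


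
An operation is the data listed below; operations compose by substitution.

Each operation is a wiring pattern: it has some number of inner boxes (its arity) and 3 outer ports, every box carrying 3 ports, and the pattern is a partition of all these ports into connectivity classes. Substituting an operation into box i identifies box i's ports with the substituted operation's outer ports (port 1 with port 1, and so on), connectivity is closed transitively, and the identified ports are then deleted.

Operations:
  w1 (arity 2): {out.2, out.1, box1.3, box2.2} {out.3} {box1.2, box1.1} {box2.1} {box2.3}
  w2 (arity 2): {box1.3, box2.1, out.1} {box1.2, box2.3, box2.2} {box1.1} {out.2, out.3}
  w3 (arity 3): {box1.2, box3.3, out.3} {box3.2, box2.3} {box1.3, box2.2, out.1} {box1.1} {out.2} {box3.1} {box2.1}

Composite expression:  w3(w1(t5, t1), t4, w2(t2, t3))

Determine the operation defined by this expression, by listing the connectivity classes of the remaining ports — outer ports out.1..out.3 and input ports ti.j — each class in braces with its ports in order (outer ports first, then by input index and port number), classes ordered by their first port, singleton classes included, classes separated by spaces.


Reachability decides: close wires over w3-identified ports.
composing w1 on (t5, t1), with out.j its own outer ports: {out.1, out.2, t1.2, t5.3} {out.3} {t1.1} {t1.3} {t5.1, t5.2}
composing w2 on (t2, t3), with out.j its own outer ports: {out.1, t2.3, t3.1} {out.2, out.3} {t2.1} {t2.2, t3.2, t3.3}
composing w3 on (t5, t1, t4, t2, t3), with out.j its own outer ports: {out.1, t4.2} {out.2} {out.3, t1.2, t4.3, t5.3} {t1.1} {t1.3} {t2.1} {t2.2, t3.2, t3.3} {t2.3, t3.1} {t4.1} {t5.1, t5.2}

{out.1, t4.2} {out.2} {out.3, t1.2, t4.3, t5.3} {t1.1} {t1.3} {t2.1} {t2.2, t3.2, t3.3} {t2.3, t3.1} {t4.1} {t5.1, t5.2}


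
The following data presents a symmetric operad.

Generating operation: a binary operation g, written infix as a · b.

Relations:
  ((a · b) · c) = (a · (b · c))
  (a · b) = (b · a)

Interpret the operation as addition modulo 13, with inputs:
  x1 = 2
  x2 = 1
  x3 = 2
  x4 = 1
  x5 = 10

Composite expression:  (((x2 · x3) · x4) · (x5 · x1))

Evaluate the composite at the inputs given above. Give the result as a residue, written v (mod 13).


3 (mod 13)

(x2 · x3) = 3
((x2 · x3) · x4) = 4
(x5 · x1) = 12
(((x2 · x3) · x4) · (x5 · x1)) = 3


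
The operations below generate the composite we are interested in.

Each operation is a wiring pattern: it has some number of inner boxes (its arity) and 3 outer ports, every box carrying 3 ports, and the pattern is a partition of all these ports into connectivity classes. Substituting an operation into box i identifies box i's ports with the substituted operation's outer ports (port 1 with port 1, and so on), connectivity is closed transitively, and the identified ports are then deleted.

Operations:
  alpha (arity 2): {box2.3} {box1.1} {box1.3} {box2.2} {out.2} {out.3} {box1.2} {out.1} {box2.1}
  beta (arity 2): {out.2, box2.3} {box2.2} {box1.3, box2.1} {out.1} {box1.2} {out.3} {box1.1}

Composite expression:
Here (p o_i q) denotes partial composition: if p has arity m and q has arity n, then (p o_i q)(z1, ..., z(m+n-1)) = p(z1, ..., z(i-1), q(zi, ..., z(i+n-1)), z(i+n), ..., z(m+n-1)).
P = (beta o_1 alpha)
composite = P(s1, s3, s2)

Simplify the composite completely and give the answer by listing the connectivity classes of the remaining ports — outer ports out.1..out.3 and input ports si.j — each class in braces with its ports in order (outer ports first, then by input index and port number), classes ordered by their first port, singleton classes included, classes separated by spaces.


Connectivity passes through glued beta-boundaries; trace each wire chain.
through alpha, on inputs (s1, s3): {out.1} {out.2} {out.3} {s1.1} {s1.2} {s1.3} {s3.1} {s3.2} {s3.3} (out.j = stage outer ports)
through beta, on inputs (s1, s3, s2): {out.1} {out.2, s2.3} {out.3} {s1.1} {s1.2} {s1.3} {s2.1} {s2.2} {s3.1} {s3.2} {s3.3} (out.j = stage outer ports)

{out.1} {out.2, s2.3} {out.3} {s1.1} {s1.2} {s1.3} {s2.1} {s2.2} {s3.1} {s3.2} {s3.3}


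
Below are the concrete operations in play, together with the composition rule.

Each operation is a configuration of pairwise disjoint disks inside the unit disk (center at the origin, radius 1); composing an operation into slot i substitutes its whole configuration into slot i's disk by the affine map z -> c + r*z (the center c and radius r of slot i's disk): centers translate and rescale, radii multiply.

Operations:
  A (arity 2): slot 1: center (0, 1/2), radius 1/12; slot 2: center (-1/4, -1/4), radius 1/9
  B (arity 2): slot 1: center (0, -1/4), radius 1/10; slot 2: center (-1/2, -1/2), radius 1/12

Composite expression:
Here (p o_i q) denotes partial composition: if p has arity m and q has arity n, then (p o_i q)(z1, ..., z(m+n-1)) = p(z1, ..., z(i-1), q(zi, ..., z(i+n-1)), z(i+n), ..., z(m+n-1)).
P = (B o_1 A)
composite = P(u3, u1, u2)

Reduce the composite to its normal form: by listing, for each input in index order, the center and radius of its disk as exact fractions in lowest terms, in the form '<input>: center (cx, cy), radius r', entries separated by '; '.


u1: center (-1/40, -11/40), radius 1/90; u2: center (-1/2, -1/2), radius 1/12; u3: center (0, -1/5), radius 1/120

Below B, radii multiply path by path; the u-disk centers shift.
input u3: applying the 2 nested substitutions gives center (0, -1/5), radius 1/120
input u1: applying the 2 nested substitutions gives center (-1/40, -11/40), radius 1/90
input u2: applying the 1 nested substitution gives center (-1/2, -1/2), radius 1/12


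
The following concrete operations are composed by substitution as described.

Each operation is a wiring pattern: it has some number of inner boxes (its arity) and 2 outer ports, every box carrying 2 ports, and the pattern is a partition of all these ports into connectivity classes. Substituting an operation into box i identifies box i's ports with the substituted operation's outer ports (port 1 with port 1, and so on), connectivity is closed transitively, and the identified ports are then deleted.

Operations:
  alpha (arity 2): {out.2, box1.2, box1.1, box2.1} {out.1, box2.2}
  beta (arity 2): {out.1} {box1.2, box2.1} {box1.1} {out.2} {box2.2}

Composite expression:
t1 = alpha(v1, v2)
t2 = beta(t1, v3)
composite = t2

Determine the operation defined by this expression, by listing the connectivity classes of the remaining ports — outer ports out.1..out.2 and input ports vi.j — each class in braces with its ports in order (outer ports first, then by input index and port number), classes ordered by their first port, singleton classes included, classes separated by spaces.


{out.1} {out.2} {v1.1, v1.2, v2.1, v3.1} {v2.2} {v3.2}

Treat the ports identified at beta as solder joints: merge, then drop.
stage alpha: inputs (v1, v2), connectivity {out.1, v2.2} {out.2, v1.1, v1.2, v2.1}, out.j its boundary
stage beta: inputs (v1, v2, v3), connectivity {out.1} {out.2} {v1.1, v1.2, v2.1, v3.1} {v2.2} {v3.2}, out.j its boundary


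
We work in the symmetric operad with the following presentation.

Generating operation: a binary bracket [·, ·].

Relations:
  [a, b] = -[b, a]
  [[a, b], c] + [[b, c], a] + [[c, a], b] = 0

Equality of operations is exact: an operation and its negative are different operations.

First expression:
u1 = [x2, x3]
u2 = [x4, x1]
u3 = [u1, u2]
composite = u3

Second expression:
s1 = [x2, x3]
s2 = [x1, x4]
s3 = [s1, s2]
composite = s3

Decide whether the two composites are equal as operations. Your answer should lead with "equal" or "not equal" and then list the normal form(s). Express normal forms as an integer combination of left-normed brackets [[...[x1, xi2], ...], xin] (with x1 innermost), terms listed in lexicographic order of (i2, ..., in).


not equal: they reduce to [[[x1, x4], x2], x3] - [[[x1, x4], x3], x2] and -[[[x1, x4], x2], x3] + [[[x1, x4], x3], x2]

The first expression, normalized: [[[x1, x4], x2], x3] - [[[x1, x4], x3], x2]
The second expression, normalized: -[[[x1, x4], x2], x3] + [[[x1, x4], x3], x2]
The normal forms differ: not equal.


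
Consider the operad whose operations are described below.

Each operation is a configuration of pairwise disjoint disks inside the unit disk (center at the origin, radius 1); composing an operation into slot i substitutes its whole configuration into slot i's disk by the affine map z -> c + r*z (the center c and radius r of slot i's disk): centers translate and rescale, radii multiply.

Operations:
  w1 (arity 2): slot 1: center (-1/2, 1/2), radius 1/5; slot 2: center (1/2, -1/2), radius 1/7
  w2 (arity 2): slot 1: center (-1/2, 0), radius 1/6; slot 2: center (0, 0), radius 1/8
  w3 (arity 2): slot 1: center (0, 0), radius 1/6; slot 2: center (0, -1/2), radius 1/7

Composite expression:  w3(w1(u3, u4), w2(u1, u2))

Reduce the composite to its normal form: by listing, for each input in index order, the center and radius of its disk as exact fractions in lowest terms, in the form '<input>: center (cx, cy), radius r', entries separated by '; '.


Affine substitution under w3: radii multiply and u-centers shift.
tracing u3 down its 2-map path: center (-1/12, 1/12), radius 1/30
tracing u4 down its 2-map path: center (1/12, -1/12), radius 1/42
tracing u1 down its 2-map path: center (-1/14, -1/2), radius 1/42
tracing u2 down its 2-map path: center (0, -1/2), radius 1/56

u1: center (-1/14, -1/2), radius 1/42; u2: center (0, -1/2), radius 1/56; u3: center (-1/12, 1/12), radius 1/30; u4: center (1/12, -1/12), radius 1/42


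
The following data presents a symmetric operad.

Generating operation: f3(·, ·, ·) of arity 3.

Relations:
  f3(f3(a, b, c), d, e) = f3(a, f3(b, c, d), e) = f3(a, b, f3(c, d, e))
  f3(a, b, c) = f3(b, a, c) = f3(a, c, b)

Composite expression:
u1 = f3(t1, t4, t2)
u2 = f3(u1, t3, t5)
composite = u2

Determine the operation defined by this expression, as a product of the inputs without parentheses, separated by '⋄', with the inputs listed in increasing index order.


With f3 associative and commutative, the t-input set is all that matters.
f3(t1, t4, t2) flattens to t1 ⋄ t4 ⋄ t2
f3(f3(t1, t4, t2), t3, t5) flattens to t1 ⋄ t4 ⋄ t2 ⋄ t3 ⋄ t5
sorting the factors by input index: t1 ⋄ t2 ⋄ t3 ⋄ t4 ⋄ t5

t1 ⋄ t2 ⋄ t3 ⋄ t4 ⋄ t5


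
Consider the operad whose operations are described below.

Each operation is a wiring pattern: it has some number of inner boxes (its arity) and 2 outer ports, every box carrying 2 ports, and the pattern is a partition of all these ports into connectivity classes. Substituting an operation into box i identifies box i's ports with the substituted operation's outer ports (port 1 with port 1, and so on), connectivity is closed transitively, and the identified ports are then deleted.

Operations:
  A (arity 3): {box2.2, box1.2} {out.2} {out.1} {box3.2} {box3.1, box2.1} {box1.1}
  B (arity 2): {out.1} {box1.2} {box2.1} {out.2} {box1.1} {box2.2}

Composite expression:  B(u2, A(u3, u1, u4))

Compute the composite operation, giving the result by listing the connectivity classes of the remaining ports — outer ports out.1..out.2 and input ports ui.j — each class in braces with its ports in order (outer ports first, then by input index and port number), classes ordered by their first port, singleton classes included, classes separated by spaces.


{out.1} {out.2} {u1.1, u4.1} {u1.2, u3.2} {u2.1} {u2.2} {u3.1} {u4.2}

Two ports join when wires chain via B-identified ports.
stage A: inputs (u3, u1, u4), connectivity {out.1} {out.2} {u1.1, u4.1} {u1.2, u3.2} {u3.1} {u4.2}, out.j its boundary
stage B: inputs (u2, u3, u1, u4), connectivity {out.1} {out.2} {u1.1, u4.1} {u1.2, u3.2} {u2.1} {u2.2} {u3.1} {u4.2}, out.j its boundary


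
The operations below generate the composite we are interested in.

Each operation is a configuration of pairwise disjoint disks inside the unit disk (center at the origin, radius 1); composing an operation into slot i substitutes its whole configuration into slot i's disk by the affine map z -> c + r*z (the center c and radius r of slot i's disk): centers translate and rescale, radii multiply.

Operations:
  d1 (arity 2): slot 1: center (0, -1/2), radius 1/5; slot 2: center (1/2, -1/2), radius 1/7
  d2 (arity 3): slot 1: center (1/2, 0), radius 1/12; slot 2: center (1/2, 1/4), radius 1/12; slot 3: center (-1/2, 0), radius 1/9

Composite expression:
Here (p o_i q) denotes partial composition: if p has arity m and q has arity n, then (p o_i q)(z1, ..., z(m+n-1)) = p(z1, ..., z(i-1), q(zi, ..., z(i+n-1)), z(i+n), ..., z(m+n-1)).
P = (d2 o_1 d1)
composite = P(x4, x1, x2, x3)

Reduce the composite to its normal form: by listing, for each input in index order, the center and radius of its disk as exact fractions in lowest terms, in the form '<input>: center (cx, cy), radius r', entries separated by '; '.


x1: center (13/24, -1/24), radius 1/84; x2: center (1/2, 1/4), radius 1/12; x3: center (-1/2, 0), radius 1/9; x4: center (1/2, -1/24), radius 1/60

Follow each x-input down from d2: c' goes to c + r*c', radius to r*r'.
for x4, the 2-step affine chain lands on center (1/2, -1/24), radius 1/60
for x1, the 2-step affine chain lands on center (13/24, -1/24), radius 1/84
for x2, the 1-step affine chain lands on center (1/2, 1/4), radius 1/12
for x3, the 1-step affine chain lands on center (-1/2, 0), radius 1/9


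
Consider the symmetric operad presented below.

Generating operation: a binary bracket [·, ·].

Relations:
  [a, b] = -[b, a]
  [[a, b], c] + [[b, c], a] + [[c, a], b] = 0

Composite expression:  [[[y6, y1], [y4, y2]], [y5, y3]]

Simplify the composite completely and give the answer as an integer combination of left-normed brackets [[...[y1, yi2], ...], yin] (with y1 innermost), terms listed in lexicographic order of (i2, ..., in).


-[[[[[y1, y6], y2], y4], y3], y5] + [[[[[y1, y6], y2], y4], y5], y3] + [[[[[y1, y6], y4], y2], y3], y5] - [[[[[y1, y6], y4], y2], y5], y3]

Antisymmetry and Jacobi reduce to y1-anchored left-normed brackets.
Composite bracket: [[[y6, y1], [y4, y2]], [y5, y3]]
Expanding via [a, b] = ab - ba: 32 signed words (2^5 = 32).
The y1-initial words carry the normal form:
  the word y1y6y2y4y3y5 carries sign -1 and contributes -[[[[[y1, y6], y2], y4], y3], y5]
  the word y1y6y2y4y5y3 carries sign +1 and contributes +[[[[[y1, y6], y2], y4], y5], y3]
  the word y1y6y4y2y3y5 carries sign +1 and contributes +[[[[[y1, y6], y4], y2], y3], y5]
  the word y1y6y4y2y5y3 carries sign -1 and contributes -[[[[[y1, y6], y4], y2], y5], y3]


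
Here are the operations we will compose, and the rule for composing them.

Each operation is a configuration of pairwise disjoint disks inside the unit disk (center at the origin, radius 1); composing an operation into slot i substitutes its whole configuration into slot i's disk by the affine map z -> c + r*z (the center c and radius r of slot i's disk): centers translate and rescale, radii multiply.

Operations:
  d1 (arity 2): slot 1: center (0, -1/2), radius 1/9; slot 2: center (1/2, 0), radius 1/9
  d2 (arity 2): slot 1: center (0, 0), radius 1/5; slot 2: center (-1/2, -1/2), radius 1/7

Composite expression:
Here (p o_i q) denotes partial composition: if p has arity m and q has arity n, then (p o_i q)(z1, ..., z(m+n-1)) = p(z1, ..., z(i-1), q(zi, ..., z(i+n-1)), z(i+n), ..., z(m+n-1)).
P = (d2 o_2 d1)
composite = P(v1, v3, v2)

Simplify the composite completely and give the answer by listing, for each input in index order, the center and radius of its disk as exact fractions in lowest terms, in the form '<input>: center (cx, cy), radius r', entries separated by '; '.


Nesting under d2 composes maps z -> c + r*z down each v-path.
v1 passes through 1 substitution, ending at center (0, 0), radius 1/5
v3 passes through 2 substitutions, ending at center (-1/2, -4/7), radius 1/63
v2 passes through 2 substitutions, ending at center (-3/7, -1/2), radius 1/63

v1: center (0, 0), radius 1/5; v2: center (-3/7, -1/2), radius 1/63; v3: center (-1/2, -4/7), radius 1/63


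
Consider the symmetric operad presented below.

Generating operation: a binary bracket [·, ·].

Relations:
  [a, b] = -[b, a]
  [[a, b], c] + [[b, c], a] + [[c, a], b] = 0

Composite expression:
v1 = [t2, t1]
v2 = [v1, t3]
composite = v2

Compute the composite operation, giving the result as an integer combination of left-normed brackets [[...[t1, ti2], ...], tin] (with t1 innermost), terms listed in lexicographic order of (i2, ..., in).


-[[t1, t2], t3]

Antisymmetry and Jacobi reduce to t1-anchored left-normed brackets.
Composite bracket: [[t2, t1], t3]
Applying ab - ba throughout gives 4 signed words (2^2 = 4).
Keep just the words that open with t1:
  the word t1t2t3 carries sign -1 and contributes -[[t1, t2], t3]


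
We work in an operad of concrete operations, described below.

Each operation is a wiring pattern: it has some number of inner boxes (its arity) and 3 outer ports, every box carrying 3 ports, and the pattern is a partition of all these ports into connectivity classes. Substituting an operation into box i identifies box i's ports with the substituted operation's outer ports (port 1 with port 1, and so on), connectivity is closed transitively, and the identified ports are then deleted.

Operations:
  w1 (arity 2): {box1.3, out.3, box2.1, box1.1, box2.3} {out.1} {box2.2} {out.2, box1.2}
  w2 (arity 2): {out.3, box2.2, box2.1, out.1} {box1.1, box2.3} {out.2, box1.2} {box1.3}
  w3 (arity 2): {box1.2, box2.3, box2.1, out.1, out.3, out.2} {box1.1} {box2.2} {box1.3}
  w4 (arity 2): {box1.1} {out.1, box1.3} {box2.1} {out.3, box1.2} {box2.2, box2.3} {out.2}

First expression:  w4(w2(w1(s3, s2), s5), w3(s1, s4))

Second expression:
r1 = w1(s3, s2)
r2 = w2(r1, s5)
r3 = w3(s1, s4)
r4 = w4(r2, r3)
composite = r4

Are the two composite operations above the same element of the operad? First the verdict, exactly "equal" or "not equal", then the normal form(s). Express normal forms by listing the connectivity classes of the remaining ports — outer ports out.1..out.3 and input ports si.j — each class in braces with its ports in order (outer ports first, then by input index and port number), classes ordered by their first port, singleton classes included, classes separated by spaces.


equal — both sides give {out.1, s5.1, s5.2} {out.2} {out.3, s3.2} {s1.1} {s1.2, s4.1, s4.3} {s1.3} {s2.1, s2.3, s3.1, s3.3} {s2.2} {s4.2} {s5.3}


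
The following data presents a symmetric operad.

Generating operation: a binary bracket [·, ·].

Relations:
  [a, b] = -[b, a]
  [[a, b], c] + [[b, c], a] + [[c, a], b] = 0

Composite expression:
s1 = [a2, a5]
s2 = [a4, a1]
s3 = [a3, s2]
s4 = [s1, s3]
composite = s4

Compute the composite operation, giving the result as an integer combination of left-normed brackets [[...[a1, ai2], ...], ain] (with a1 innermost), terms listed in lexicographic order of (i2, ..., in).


Skip Jacobi rewriting: expand, keep a1-initial words, read off terms.
Composite bracket: [[a2, a5], [a3, [a4, a1]]]
Under [a, b] = ab - ba we get 16 signed associative words (2^4 = 16).
Words beginning with a1 determine it all:
  word a1a4a3a2a5 has sign -1, contributing -[[[[a1, a4], a3], a2], a5]
  word a1a4a3a5a2 has sign +1, contributing +[[[[a1, a4], a3], a5], a2]

-[[[[a1, a4], a3], a2], a5] + [[[[a1, a4], a3], a5], a2]


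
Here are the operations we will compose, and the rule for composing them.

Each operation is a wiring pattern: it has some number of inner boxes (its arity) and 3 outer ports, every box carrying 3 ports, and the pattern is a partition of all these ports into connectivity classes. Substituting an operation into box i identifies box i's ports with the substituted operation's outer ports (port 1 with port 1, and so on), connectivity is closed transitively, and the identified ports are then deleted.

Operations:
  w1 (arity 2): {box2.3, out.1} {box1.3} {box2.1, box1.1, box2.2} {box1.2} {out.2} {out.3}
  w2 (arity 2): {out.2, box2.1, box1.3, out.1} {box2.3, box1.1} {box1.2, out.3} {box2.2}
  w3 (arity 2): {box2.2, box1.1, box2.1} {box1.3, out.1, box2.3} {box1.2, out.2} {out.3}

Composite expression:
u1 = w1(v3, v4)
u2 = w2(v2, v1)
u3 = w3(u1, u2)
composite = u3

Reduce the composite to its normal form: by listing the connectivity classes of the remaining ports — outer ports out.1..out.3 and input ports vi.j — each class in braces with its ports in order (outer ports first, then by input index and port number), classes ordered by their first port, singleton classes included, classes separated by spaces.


{out.1, v2.2} {out.2} {out.3} {v1.1, v2.3, v4.3} {v1.2} {v1.3, v2.1} {v3.1, v4.1, v4.2} {v3.2} {v3.3}

After gluing at w3, chains via deleted ports link the v-ports.
after w1, the pattern on (v3, v4) reads {out.1, v4.3} {out.2} {out.3} {v3.1, v4.1, v4.2} {v3.2} {v3.3} (out.j = its outer ports)
after w2, the pattern on (v2, v1) reads {out.1, out.2, v1.1, v2.3} {out.3, v2.2} {v1.2} {v1.3, v2.1} (out.j = its outer ports)
after w3, the pattern on (v3, v4, v2, v1) reads {out.1, v2.2} {out.2} {out.3} {v1.1, v2.3, v4.3} {v1.2} {v1.3, v2.1} {v3.1, v4.1, v4.2} {v3.2} {v3.3} (out.j = its outer ports)


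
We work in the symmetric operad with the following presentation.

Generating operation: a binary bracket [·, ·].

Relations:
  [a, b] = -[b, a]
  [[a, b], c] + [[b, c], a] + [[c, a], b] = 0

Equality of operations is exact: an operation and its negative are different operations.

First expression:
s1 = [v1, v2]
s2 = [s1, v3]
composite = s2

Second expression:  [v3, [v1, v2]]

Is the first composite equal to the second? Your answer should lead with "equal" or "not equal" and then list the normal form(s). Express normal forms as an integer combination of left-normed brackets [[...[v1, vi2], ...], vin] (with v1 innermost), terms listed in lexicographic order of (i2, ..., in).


not equal; first: [[v1, v2], v3]; second: -[[v1, v2], v3]

In normal form, the first expression is [[v1, v2], v3]
In normal form, the second expression is -[[v1, v2], v3]
Distinct normal forms: not equal.


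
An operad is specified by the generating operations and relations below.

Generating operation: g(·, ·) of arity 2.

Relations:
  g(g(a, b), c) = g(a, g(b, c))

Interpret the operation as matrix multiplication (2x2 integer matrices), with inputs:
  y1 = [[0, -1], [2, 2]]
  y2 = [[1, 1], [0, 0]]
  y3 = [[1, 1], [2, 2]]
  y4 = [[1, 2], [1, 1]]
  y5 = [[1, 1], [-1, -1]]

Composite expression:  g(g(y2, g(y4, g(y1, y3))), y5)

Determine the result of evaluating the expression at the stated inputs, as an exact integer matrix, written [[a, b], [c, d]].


[[0, 0], [0, 0]]

g(y1, y3) = [[-2, -2], [6, 6]]
g(y4, g(y1, y3)) = [[10, 10], [4, 4]]
g(y2, g(y4, g(y1, y3))) = [[14, 14], [0, 0]]
g(g(y2, g(y4, g(y1, y3))), y5) = [[0, 0], [0, 0]]


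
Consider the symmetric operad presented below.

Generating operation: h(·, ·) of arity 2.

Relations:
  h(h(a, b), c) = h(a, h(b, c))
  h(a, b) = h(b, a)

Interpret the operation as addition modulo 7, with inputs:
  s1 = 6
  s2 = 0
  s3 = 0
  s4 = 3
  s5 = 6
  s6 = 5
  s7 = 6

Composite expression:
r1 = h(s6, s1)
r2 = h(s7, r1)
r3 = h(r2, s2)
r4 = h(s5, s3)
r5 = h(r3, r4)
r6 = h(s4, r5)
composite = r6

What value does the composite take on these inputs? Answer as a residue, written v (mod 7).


h(s6, s1) = 4
h(s7, h(s6, s1)) = 3
h(h(s7, h(s6, s1)), s2) = 3
h(s5, s3) = 6
h(h(h(s7, h(s6, s1)), s2), h(s5, s3)) = 2
h(s4, h(h(h(s7, h(s6, s1)), s2), h(s5, s3))) = 5

5 (mod 7)


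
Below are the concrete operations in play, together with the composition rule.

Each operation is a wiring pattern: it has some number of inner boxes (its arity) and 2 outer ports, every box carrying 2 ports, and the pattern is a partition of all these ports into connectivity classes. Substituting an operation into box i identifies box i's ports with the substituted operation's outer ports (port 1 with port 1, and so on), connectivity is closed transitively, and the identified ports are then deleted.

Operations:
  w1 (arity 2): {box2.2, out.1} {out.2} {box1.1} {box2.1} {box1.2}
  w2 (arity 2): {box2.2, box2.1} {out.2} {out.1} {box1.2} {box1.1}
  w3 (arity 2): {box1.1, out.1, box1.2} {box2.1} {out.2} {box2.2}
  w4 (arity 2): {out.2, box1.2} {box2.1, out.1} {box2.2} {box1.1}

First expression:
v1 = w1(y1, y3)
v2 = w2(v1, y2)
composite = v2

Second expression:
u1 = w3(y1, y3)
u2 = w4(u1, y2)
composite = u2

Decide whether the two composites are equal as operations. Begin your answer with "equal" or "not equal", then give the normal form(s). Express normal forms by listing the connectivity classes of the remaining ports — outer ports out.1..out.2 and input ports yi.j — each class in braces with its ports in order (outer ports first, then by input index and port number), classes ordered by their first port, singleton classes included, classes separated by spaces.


not equal — first {out.1} {out.2} {y1.1} {y1.2} {y2.1, y2.2} {y3.1} {y3.2}, second {out.1, y2.1} {out.2} {y1.1, y1.2} {y2.2} {y3.1} {y3.2}

Reducing the first expression gives {out.1} {out.2} {y1.1} {y1.2} {y2.1, y2.2} {y3.1} {y3.2}
Reducing the second expression gives {out.1, y2.1} {out.2} {y1.1, y1.2} {y2.2} {y3.1} {y3.2}
The forms do not match — not equal.


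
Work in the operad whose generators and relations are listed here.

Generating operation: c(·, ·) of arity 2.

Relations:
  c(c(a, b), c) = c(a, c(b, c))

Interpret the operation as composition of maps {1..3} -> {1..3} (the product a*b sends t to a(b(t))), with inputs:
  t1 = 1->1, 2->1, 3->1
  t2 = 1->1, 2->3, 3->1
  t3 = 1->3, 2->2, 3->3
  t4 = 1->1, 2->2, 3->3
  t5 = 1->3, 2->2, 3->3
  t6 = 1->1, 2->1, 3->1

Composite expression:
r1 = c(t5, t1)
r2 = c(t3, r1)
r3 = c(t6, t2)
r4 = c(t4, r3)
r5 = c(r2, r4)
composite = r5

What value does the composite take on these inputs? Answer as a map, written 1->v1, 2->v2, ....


c(t5, t1) = 1->3, 2->3, 3->3
c(t3, c(t5, t1)) = 1->3, 2->3, 3->3
c(t6, t2) = 1->1, 2->1, 3->1
c(t4, c(t6, t2)) = 1->1, 2->1, 3->1
c(c(t3, c(t5, t1)), c(t4, c(t6, t2))) = 1->3, 2->3, 3->3

1->3, 2->3, 3->3


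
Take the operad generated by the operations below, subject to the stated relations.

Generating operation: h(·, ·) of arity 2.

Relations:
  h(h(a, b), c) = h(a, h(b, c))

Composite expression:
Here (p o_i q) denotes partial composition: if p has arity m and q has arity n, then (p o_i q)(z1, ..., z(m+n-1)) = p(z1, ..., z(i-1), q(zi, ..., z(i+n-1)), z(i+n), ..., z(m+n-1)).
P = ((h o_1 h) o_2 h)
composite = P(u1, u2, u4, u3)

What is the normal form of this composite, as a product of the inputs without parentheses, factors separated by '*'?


u1 * u2 * u4 * u3

The h-tree's shape is irrelevant; the u-reading-order decides.
h(u2, u4) spells out as u2 * u4
h(u1, h(u2, u4)) spells out as u1 * u2 * u4
h(h(u1, h(u2, u4)), u3) spells out as u1 * u2 * u4 * u3


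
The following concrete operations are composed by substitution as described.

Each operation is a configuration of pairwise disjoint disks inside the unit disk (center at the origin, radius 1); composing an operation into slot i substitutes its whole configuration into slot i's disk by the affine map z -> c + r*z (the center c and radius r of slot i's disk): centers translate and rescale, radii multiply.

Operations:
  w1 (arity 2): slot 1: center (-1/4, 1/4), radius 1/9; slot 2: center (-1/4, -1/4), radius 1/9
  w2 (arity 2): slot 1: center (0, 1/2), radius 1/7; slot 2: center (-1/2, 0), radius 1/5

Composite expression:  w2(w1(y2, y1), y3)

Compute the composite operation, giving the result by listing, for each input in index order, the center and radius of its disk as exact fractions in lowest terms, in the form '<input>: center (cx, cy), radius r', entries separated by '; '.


Only the slot chain above each y matters under w2; compose those maps.
y2 passes through 2 substitutions, ending at center (-1/28, 15/28), radius 1/63
y1 passes through 2 substitutions, ending at center (-1/28, 13/28), radius 1/63
y3 passes through 1 substitution, ending at center (-1/2, 0), radius 1/5

y1: center (-1/28, 13/28), radius 1/63; y2: center (-1/28, 15/28), radius 1/63; y3: center (-1/2, 0), radius 1/5


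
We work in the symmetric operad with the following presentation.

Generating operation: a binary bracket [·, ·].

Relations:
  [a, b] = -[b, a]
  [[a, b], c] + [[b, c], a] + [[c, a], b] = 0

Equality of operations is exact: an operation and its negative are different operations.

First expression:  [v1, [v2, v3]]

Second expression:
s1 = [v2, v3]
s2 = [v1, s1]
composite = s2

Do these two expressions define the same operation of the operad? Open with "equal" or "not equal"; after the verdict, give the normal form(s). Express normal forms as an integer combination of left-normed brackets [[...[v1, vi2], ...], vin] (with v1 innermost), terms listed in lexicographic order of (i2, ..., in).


equal — both sides give [[v1, v2], v3] - [[v1, v3], v2]

In normal form, the first expression is [[v1, v2], v3] - [[v1, v3], v2]
In normal form, the second expression is [[v1, v2], v3] - [[v1, v3], v2]
One common form — equal.


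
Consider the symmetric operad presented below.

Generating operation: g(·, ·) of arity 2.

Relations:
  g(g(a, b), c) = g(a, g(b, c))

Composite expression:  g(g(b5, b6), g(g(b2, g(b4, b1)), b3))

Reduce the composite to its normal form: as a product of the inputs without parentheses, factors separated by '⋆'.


The g-tree's shape is irrelevant; the b-reading-order decides.
g(b5, b6) flattens to b5 ⋆ b6
g(b4, b1) flattens to b4 ⋆ b1
g(b2, g(b4, b1)) flattens to b2 ⋆ b4 ⋆ b1
g(g(b2, g(b4, b1)), b3) flattens to b2 ⋆ b4 ⋆ b1 ⋆ b3
g(g(b5, b6), g(g(b2, g(b4, b1)), b3)) flattens to b5 ⋆ b6 ⋆ b2 ⋆ b4 ⋆ b1 ⋆ b3

b5 ⋆ b6 ⋆ b2 ⋆ b4 ⋆ b1 ⋆ b3


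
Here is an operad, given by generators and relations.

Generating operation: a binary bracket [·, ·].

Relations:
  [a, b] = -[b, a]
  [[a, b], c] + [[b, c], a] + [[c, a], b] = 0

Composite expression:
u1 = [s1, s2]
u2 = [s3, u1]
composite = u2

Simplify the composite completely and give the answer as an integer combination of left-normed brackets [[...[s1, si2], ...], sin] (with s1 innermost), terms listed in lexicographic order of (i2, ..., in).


A multilinear Lie element is pinned by s1-initial words (s1 innermost).
Composite bracket: [s3, [s1, s2]]
Applying ab - ba throughout gives 4 signed words (2^2 = 4).
The s1-initial words carry the normal form:
  s1s2s3 (sign -1) contributes -[[s1, s2], s3]

-[[s1, s2], s3]


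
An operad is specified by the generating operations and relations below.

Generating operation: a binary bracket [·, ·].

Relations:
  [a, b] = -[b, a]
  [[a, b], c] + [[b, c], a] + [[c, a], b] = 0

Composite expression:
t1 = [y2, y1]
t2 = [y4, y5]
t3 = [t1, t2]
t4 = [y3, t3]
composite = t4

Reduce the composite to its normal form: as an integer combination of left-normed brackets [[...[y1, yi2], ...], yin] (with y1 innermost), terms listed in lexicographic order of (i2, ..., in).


[[[[y1, y2], y4], y5], y3] - [[[[y1, y2], y5], y4], y3]

A multilinear Lie element is pinned by y1-initial words (y1 innermost).
Composite bracket: [y3, [[y2, y1], [y4, y5]]]
Each bracket splits as ab - ba, giving 16 signed words (2^4 = 16).
The y1-initial words carry the normal form:
  from y1y2y4y5y3, sign +1: term +[[[[y1, y2], y4], y5], y3]
  from y1y2y5y4y3, sign -1: term -[[[[y1, y2], y5], y4], y3]
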